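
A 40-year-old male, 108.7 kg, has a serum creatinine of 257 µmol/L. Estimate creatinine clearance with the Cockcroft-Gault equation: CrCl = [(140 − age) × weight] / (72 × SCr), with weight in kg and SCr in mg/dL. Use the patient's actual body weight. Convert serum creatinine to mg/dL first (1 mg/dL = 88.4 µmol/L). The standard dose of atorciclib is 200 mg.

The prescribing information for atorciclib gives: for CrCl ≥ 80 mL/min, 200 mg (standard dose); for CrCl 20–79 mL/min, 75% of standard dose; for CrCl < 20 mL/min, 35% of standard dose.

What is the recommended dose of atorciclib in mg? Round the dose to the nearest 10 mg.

150 mg

SCr = 257 / 88.4 = 2.907 mg/dL
CrCl = (140 − 40) × 108.7 / (72 × 2.907) = 10870.0 / 209.30 ≈ 51.9 mL/min
CrCl ≈ 52 mL/min → bracket 20–79 mL/min.
75% of 200 mg = 150 mg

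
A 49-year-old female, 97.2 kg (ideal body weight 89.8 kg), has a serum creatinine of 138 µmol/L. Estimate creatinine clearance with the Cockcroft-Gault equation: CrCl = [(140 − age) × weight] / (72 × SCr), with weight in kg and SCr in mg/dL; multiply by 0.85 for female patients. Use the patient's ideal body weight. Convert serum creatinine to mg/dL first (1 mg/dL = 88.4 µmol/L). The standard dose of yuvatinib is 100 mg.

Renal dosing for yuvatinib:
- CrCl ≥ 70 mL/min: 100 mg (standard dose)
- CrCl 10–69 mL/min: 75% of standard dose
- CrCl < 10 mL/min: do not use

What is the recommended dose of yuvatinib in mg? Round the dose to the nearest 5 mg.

SCr = 138 / 88.4 = 1.561 mg/dL
CrCl = (140 − 49) × 89.8 / (72 × 1.561) × 0.85 = 8171.8 / 112.39 × 0.85 ≈ 61.8 mL/min
CrCl ≈ 62 mL/min → bracket 10–69 mL/min.
75% of 100 mg = 75 mg

75 mg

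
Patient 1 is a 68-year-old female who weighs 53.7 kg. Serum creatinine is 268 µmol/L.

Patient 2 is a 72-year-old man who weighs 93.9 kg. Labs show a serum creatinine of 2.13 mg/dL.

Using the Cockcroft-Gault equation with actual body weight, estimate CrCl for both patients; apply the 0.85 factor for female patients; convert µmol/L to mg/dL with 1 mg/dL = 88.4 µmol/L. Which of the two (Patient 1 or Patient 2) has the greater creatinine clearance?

Patient 1: SCr = 268 / 88.4 = 3.032 mg/dL
Patient 1: CrCl = (140 − 68) × 53.7 / (72 × 3.032) × 0.85 = 3866.4 / 218.30 × 0.85 ≈ 15.1 mL/min
Patient 2: CrCl = (140 − 72) × 93.9 / (72 × 2.13) = 6385.2 / 153.36 ≈ 41.6 mL/min
15.1 vs 41.6 mL/min → Patient 2 is higher.

Patient 2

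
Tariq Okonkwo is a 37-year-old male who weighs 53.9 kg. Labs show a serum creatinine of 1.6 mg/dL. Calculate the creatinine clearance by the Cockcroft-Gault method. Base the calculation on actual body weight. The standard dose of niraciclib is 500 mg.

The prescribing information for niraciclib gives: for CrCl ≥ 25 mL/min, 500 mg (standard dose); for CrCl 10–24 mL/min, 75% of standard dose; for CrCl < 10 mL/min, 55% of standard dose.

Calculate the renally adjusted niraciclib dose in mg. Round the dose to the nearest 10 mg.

500 mg

CrCl = (140 − 37) × 53.9 / (72 × 1.6) = 5551.7 / 115.20 ≈ 48.2 mL/min
CrCl ≈ 48 mL/min → bracket ≥ 25 mL/min.
100% of 500 mg = 500 mg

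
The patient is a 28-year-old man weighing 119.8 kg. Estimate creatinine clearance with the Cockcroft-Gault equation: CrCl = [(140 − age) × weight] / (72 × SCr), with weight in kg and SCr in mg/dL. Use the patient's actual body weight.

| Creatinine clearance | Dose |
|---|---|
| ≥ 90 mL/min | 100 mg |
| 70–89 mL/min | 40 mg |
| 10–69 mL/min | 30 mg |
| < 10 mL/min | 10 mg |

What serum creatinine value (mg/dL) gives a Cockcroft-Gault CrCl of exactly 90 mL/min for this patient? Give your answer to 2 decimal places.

Standard dose requires CrCl ≥ 90 mL/min.
Set (140 − 28) × 119.8 / (72 × SCr) = 90
SCr = (140 − 28) × 119.8 / (72 × 90) = 2.071 mg/dL

2.07 mg/dL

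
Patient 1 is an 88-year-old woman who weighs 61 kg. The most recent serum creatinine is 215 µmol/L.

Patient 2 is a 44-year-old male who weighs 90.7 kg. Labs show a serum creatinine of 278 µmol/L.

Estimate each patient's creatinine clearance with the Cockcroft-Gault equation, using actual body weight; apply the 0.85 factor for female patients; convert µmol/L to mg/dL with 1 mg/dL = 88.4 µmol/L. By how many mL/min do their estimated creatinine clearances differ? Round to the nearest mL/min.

Patient 1: SCr = 215 / 88.4 = 2.432 mg/dL
Patient 1: CrCl = (140 − 88) × 61 / (72 × 2.432) × 0.85 = 3172.0 / 175.10 × 0.85 ≈ 15.4 mL/min
Patient 2: SCr = 278 / 88.4 = 3.145 mg/dL
Patient 2: CrCl = (140 − 44) × 90.7 / (72 × 3.145) = 8707.2 / 226.44 ≈ 38.5 mL/min
|15.4 − 38.5| = 23.1 mL/min

23 mL/min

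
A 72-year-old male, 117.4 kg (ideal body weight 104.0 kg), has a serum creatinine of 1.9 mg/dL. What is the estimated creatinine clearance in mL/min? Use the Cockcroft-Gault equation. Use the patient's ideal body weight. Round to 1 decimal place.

CrCl = (140 − 72) × 104 / (72 × 1.9) = 7072.0 / 136.80 ≈ 51.7 mL/min

51.7 mL/min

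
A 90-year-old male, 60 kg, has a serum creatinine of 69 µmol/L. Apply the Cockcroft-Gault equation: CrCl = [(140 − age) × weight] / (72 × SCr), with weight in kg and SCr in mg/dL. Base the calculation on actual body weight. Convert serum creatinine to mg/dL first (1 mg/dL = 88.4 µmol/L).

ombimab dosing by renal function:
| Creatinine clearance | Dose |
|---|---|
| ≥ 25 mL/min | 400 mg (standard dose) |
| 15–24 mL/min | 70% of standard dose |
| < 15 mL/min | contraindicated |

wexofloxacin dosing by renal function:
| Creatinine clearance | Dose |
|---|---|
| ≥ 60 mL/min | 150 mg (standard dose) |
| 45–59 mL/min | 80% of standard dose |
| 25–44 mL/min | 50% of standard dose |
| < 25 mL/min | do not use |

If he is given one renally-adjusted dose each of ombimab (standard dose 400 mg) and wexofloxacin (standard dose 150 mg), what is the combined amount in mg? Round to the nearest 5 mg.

SCr = 69 / 88.4 = 0.781 mg/dL
CrCl = (140 − 90) × 60 / (72 × 0.781) = 3000.0 / 56.23 ≈ 53.4 mL/min
CrCl ≈ 53 mL/min.
ombimab: ≥ 25 mL/min → 100% of 400 mg = 400 mg.
wexofloxacin: 45–59 mL/min → 80% of 150 mg = 120 mg.
Total = 400 + 120 = 520 mg.

520 mg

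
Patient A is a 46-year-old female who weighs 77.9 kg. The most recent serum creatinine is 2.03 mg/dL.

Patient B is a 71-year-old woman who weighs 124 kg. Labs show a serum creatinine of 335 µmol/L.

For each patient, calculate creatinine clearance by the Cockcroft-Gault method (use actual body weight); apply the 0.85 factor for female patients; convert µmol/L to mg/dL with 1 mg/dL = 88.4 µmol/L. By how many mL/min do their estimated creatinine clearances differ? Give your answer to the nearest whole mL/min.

16 mL/min

Patient A: CrCl = (140 − 46) × 77.9 / (72 × 2.03) × 0.85 = 7322.6 / 146.16 × 0.85 ≈ 42.6 mL/min
Patient B: SCr = 335 / 88.4 = 3.79 mg/dL
Patient B: CrCl = (140 − 71) × 124 / (72 × 3.79) × 0.85 = 8556.0 / 272.88 × 0.85 ≈ 26.7 mL/min
|42.6 − 26.7| = 15.9 mL/min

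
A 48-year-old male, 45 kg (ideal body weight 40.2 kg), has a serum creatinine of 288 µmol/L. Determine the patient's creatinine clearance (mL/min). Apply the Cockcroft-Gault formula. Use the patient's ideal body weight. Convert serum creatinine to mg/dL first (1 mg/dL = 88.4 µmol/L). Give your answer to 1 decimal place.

15.8 mL/min

SCr = 288 / 88.4 = 3.258 mg/dL
CrCl = (140 − 48) × 40.2 / (72 × 3.258) = 3698.4 / 234.58 ≈ 15.8 mL/min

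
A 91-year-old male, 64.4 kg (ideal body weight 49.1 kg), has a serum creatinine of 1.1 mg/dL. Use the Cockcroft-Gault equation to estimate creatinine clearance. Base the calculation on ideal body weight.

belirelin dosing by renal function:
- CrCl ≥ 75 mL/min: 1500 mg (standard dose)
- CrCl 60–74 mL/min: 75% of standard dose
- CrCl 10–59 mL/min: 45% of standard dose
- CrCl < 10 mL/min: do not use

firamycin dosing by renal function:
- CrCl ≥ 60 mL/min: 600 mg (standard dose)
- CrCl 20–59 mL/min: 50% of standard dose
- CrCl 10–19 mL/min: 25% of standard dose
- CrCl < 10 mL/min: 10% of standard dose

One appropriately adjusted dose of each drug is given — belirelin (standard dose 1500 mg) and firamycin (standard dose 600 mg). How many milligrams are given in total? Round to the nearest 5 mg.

975 mg

CrCl = (140 − 91) × 49.1 / (72 × 1.1) = 2405.9 / 79.20 ≈ 30.4 mL/min
CrCl ≈ 30 mL/min.
belirelin: 10–59 mL/min → 45% of 1500 mg = 675 mg.
firamycin: 20–59 mL/min → 50% of 600 mg = 300 mg.
Total = 675 + 300 = 975 mg.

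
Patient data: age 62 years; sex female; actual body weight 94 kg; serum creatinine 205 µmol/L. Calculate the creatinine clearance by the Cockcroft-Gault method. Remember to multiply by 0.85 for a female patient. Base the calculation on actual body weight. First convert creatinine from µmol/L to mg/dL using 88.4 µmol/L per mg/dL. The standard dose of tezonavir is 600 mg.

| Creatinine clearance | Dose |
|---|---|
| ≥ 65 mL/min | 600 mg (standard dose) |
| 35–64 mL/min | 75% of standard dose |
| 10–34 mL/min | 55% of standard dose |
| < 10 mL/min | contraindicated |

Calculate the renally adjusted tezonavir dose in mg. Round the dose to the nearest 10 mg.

450 mg

SCr = 205 / 88.4 = 2.319 mg/dL
CrCl = (140 − 62) × 94 / (72 × 2.319) × 0.85 = 7332.0 / 166.97 × 0.85 ≈ 37.3 mL/min
CrCl ≈ 37 mL/min → bracket 35–64 mL/min.
75% of 600 mg = 450 mg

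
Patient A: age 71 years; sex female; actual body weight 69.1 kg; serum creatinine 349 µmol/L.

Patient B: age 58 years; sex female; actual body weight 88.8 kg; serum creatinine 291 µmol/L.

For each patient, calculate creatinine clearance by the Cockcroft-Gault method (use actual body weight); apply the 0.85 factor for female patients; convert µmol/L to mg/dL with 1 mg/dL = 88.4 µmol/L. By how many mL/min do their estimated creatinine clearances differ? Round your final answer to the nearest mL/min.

Patient A: SCr = 349 / 88.4 = 3.948 mg/dL
Patient A: CrCl = (140 − 71) × 69.1 / (72 × 3.948) × 0.85 = 4767.9 / 284.26 × 0.85 ≈ 14.3 mL/min
Patient B: SCr = 291 / 88.4 = 3.292 mg/dL
Patient B: CrCl = (140 − 58) × 88.8 / (72 × 3.292) × 0.85 = 7281.6 / 237.02 × 0.85 ≈ 26.1 mL/min
|14.3 − 26.1| = 11.8 mL/min

12 mL/min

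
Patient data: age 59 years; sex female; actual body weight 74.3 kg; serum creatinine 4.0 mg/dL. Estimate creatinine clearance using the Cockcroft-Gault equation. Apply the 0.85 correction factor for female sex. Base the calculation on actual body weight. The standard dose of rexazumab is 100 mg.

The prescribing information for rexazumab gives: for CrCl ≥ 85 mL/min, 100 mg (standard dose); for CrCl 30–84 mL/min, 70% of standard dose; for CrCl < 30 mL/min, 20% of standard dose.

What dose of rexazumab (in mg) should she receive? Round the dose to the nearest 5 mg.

20 mg

CrCl = (140 − 59) × 74.3 / (72 × 4) × 0.85 = 6018.3 / 288.00 × 0.85 ≈ 17.8 mL/min
CrCl ≈ 18 mL/min → bracket < 30 mL/min.
20% of 100 mg = 20 mg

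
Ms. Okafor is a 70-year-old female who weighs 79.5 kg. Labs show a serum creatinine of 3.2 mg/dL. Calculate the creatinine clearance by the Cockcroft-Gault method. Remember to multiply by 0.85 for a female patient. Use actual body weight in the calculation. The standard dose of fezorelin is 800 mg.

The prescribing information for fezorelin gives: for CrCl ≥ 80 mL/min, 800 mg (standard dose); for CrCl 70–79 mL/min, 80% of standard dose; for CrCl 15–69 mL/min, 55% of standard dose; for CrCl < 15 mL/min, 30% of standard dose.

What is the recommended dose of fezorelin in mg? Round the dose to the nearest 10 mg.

CrCl = (140 − 70) × 79.5 / (72 × 3.2) × 0.85 = 5565.0 / 230.40 × 0.85 ≈ 20.5 mL/min
CrCl ≈ 21 mL/min → bracket 15–69 mL/min.
55% of 800 mg = 440 mg

440 mg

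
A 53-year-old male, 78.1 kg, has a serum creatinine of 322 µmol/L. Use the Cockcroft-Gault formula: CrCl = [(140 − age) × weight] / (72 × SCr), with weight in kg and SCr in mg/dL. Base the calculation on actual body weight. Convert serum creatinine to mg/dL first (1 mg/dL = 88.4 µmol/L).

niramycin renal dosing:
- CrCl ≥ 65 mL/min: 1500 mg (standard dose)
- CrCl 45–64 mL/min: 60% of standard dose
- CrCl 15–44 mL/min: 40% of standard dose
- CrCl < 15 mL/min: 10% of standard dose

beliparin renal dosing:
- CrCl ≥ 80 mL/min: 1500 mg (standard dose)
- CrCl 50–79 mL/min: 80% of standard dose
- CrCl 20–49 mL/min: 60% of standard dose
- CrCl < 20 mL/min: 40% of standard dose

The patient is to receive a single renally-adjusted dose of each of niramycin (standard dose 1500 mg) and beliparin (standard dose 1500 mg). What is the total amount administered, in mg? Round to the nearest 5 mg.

SCr = 322 / 88.4 = 3.643 mg/dL
CrCl = (140 − 53) × 78.1 / (72 × 3.643) = 6794.7 / 262.30 ≈ 25.9 mL/min
CrCl ≈ 26 mL/min.
niramycin: 15–44 mL/min → 40% of 1500 mg = 600 mg.
beliparin: 20–49 mL/min → 60% of 1500 mg = 900 mg.
Total = 600 + 900 = 1500 mg.

1500 mg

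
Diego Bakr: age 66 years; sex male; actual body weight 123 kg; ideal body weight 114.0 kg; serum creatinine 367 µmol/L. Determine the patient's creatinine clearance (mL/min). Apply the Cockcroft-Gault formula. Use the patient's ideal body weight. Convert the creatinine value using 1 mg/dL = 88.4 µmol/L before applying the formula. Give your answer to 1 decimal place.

SCr = 367 / 88.4 = 4.152 mg/dL
CrCl = (140 − 66) × 114 / (72 × 4.152) = 8436.0 / 298.94 ≈ 28.2 mL/min

28.2 mL/min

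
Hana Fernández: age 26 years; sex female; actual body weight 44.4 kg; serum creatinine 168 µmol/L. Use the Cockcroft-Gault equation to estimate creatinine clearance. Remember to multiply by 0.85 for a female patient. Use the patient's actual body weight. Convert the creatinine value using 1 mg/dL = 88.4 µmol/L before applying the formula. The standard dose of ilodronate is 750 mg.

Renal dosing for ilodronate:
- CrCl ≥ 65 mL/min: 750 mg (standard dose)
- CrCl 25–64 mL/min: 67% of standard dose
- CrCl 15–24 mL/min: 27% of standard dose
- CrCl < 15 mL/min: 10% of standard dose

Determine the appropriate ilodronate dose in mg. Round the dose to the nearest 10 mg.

SCr = 168 / 88.4 = 1.9 mg/dL
CrCl = (140 − 26) × 44.4 / (72 × 1.9) × 0.85 = 5061.6 / 136.80 × 0.85 ≈ 31.4 mL/min
CrCl ≈ 31 mL/min → bracket 25–64 mL/min.
67% of 750 mg = 502.5 mg → 500 mg

500 mg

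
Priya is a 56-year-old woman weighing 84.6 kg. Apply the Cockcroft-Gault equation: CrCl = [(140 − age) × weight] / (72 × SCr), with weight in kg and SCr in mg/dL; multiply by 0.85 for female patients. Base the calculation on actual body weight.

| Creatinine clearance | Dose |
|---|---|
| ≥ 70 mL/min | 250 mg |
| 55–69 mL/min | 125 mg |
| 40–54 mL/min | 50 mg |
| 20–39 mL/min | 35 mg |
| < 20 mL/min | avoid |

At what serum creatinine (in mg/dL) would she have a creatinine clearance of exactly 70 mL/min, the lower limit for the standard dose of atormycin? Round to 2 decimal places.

1.20 mg/dL

Standard dose requires CrCl ≥ 70 mL/min.
Set (140 − 56) × 84.6 × 0.85 / (72 × SCr) = 70
SCr = (140 − 56) × 84.6 × 0.85 / (72 × 70) = 1.198 mg/dL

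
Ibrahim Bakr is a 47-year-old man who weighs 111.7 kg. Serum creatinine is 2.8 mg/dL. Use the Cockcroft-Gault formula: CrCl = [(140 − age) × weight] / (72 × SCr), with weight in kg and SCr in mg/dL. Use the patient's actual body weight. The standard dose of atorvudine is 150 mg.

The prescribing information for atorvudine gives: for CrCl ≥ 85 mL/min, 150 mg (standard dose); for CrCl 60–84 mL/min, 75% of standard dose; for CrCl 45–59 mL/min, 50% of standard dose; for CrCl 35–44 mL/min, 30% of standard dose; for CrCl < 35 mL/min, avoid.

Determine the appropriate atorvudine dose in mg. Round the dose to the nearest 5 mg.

CrCl = (140 − 47) × 111.7 / (72 × 2.8) = 10388.1 / 201.60 ≈ 51.5 mL/min
CrCl ≈ 52 mL/min → bracket 45–59 mL/min.
50% of 150 mg = 75 mg

75 mg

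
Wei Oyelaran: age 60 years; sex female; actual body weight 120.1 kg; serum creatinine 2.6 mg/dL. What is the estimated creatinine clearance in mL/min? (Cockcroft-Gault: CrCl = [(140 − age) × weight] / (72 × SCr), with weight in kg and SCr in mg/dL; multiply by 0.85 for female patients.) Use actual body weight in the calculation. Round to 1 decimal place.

43.6 mL/min

CrCl = (140 − 60) × 120.1 / (72 × 2.6) × 0.85 = 9608.0 / 187.20 × 0.85 ≈ 43.6 mL/min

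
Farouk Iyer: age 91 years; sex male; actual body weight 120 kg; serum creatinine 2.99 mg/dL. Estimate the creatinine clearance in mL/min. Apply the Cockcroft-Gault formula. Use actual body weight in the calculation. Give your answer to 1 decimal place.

27.3 mL/min

CrCl = (140 − 91) × 120 / (72 × 2.99) = 5880.0 / 215.28 ≈ 27.3 mL/min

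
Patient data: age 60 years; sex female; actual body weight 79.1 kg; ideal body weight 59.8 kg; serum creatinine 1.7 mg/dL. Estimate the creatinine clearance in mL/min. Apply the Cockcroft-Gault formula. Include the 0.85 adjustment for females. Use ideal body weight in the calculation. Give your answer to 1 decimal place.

CrCl = (140 − 60) × 59.8 / (72 × 1.7) × 0.85 = 4784.0 / 122.40 × 0.85 ≈ 33.2 mL/min

33.2 mL/min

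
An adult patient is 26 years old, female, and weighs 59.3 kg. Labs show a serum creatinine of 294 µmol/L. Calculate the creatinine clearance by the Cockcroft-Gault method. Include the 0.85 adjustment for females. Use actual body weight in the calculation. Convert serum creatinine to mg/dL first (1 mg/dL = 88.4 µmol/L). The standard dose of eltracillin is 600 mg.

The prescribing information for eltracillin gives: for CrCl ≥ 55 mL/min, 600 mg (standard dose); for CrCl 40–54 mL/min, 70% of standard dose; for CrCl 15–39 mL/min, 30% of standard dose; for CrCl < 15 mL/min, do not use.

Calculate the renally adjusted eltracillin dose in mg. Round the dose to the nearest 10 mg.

SCr = 294 / 88.4 = 3.326 mg/dL
CrCl = (140 − 26) × 59.3 / (72 × 3.326) × 0.85 = 6760.2 / 239.47 × 0.85 ≈ 24.0 mL/min
CrCl ≈ 24 mL/min → bracket 15–39 mL/min.
30% of 600 mg = 180 mg

180 mg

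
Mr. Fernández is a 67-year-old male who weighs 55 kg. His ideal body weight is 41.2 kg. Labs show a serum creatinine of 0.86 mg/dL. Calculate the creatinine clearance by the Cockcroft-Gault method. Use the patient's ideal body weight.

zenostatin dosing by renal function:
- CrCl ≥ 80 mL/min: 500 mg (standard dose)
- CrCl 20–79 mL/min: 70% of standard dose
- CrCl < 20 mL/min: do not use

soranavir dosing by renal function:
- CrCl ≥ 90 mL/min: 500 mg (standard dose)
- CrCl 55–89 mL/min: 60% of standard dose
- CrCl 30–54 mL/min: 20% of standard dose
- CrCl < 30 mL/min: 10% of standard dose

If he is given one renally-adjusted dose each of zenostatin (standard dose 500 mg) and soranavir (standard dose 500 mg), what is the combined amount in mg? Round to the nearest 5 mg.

CrCl = (140 − 67) × 41.2 / (72 × 0.86) = 3007.6 / 61.92 ≈ 48.6 mL/min
CrCl ≈ 49 mL/min.
zenostatin: 20–79 mL/min → 70% of 500 mg = 350 mg.
soranavir: 30–54 mL/min → 20% of 500 mg = 100 mg.
Total = 350 + 100 = 450 mg.

450 mg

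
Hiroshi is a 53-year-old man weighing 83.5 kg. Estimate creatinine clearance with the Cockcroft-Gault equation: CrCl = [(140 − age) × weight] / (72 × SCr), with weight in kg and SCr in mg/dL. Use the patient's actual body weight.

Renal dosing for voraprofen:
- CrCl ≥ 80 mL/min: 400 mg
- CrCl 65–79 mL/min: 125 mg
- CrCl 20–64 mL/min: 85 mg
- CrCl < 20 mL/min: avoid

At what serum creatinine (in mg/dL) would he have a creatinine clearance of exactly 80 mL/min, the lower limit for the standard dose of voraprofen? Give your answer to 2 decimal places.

1.26 mg/dL

Standard dose requires CrCl ≥ 80 mL/min.
Set (140 − 53) × 83.5 / (72 × SCr) = 80
SCr = (140 − 53) × 83.5 / (72 × 80) = 1.261 mg/dL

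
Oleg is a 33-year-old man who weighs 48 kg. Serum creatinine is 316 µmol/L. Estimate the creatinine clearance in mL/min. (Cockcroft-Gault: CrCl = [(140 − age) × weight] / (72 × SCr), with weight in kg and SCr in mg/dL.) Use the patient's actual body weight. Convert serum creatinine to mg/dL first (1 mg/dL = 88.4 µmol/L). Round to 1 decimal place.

20.0 mL/min

SCr = 316 / 88.4 = 3.575 mg/dL
CrCl = (140 − 33) × 48 / (72 × 3.575) = 5136.0 / 257.40 ≈ 20.0 mL/min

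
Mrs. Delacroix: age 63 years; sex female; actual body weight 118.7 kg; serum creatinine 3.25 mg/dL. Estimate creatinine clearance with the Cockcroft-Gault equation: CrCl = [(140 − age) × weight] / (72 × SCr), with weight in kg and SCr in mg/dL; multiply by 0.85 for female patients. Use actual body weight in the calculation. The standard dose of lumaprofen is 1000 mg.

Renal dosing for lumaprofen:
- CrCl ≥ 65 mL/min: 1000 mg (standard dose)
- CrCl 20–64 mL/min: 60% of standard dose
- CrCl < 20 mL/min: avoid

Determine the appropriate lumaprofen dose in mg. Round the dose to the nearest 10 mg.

CrCl = (140 − 63) × 118.7 / (72 × 3.25) × 0.85 = 9139.9 / 234.00 × 0.85 ≈ 33.2 mL/min
CrCl ≈ 33 mL/min → bracket 20–64 mL/min.
60% of 1000 mg = 600 mg

600 mg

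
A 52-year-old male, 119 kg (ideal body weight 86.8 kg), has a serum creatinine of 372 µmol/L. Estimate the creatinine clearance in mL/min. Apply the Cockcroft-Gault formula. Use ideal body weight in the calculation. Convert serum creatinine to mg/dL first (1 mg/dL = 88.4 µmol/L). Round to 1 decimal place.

25.2 mL/min

SCr = 372 / 88.4 = 4.208 mg/dL
CrCl = (140 − 52) × 86.8 / (72 × 4.208) = 7638.4 / 302.98 ≈ 25.2 mL/min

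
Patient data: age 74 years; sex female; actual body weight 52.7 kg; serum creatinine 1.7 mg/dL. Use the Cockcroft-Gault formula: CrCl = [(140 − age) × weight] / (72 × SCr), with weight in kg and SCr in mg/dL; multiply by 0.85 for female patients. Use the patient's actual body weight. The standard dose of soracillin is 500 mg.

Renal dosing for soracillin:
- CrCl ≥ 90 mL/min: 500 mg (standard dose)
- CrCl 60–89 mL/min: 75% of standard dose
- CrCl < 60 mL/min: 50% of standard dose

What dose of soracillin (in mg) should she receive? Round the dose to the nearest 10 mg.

CrCl = (140 − 74) × 52.7 / (72 × 1.7) × 0.85 = 3478.2 / 122.40 × 0.85 ≈ 24.2 mL/min
CrCl ≈ 24 mL/min → bracket < 60 mL/min.
50% of 500 mg = 250 mg

250 mg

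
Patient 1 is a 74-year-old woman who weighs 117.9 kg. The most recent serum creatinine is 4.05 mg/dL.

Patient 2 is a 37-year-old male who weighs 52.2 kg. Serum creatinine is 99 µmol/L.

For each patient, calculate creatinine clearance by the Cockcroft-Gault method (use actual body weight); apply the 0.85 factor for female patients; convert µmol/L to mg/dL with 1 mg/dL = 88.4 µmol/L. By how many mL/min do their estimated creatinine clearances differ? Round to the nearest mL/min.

44 mL/min

Patient 1: CrCl = (140 − 74) × 117.9 / (72 × 4.05) × 0.85 = 7781.4 / 291.60 × 0.85 ≈ 22.7 mL/min
Patient 2: SCr = 99 / 88.4 = 1.12 mg/dL
Patient 2: CrCl = (140 − 37) × 52.2 / (72 × 1.12) = 5376.6 / 80.64 ≈ 66.7 mL/min
|22.7 − 66.7| = 44.0 mL/min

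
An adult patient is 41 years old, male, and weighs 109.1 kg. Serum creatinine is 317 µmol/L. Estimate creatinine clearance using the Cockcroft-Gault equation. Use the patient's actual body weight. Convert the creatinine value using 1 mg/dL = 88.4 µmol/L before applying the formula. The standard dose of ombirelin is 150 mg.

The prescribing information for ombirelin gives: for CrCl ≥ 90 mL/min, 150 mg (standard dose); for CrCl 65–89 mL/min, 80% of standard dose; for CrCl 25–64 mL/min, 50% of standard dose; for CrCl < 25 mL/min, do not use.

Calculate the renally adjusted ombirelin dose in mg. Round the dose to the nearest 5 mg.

75 mg

SCr = 317 / 88.4 = 3.586 mg/dL
CrCl = (140 − 41) × 109.1 / (72 × 3.586) = 10800.9 / 258.19 ≈ 41.8 mL/min
CrCl ≈ 42 mL/min → bracket 25–64 mL/min.
50% of 150 mg = 75 mg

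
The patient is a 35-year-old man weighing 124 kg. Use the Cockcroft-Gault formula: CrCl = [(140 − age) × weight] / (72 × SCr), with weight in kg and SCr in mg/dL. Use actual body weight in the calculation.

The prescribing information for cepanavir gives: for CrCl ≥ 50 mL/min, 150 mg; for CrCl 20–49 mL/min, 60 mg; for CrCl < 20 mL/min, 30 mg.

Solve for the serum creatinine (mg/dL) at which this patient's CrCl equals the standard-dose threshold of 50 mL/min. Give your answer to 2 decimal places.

3.62 mg/dL

Standard dose requires CrCl ≥ 50 mL/min.
Set (140 − 35) × 124 / (72 × SCr) = 50
SCr = (140 − 35) × 124 / (72 × 50) = 3.617 mg/dL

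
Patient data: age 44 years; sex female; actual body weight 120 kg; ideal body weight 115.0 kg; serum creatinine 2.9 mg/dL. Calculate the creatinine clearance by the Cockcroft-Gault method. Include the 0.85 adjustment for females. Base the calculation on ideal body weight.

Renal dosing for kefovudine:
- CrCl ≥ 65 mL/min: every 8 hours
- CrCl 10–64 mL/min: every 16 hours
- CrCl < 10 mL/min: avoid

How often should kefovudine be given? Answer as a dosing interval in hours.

every 16 hours

CrCl = (140 − 44) × 115 / (72 × 2.9) × 0.85 = 11040.0 / 208.80 × 0.85 ≈ 44.9 mL/min
CrCl ≈ 45 mL/min → bracket 10–64 mL/min → every 16 hours.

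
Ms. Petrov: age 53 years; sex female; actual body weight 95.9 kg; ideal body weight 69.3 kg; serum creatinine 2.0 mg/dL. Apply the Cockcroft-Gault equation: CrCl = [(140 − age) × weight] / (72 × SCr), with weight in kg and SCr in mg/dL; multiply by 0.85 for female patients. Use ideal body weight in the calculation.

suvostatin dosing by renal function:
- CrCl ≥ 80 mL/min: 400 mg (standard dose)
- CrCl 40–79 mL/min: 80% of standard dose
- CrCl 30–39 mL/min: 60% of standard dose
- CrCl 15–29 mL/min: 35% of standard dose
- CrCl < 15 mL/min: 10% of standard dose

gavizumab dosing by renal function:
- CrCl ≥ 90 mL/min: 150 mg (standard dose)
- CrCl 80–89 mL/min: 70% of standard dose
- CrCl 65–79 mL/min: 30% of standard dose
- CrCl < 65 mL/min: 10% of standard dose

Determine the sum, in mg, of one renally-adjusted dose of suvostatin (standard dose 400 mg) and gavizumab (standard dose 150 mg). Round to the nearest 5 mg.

255 mg

CrCl = (140 − 53) × 69.3 / (72 × 2) × 0.85 = 6029.1 / 144.00 × 0.85 ≈ 35.6 mL/min
CrCl ≈ 36 mL/min.
suvostatin: 30–39 mL/min → 60% of 400 mg = 240 mg.
gavizumab: < 65 mL/min → 10% of 150 mg = 15 mg.
Total = 240 + 15 = 255 mg.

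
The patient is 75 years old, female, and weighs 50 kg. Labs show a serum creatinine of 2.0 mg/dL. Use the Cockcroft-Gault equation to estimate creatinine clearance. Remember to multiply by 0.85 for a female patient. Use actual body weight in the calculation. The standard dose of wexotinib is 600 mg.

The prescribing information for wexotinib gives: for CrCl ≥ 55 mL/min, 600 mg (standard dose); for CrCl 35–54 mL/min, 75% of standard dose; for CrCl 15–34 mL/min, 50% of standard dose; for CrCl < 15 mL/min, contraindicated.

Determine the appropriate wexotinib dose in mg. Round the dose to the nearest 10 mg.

300 mg

CrCl = (140 − 75) × 50 / (72 × 2) × 0.85 = 3250.0 / 144.00 × 0.85 ≈ 19.2 mL/min
CrCl ≈ 19 mL/min → bracket 15–34 mL/min.
50% of 600 mg = 300 mg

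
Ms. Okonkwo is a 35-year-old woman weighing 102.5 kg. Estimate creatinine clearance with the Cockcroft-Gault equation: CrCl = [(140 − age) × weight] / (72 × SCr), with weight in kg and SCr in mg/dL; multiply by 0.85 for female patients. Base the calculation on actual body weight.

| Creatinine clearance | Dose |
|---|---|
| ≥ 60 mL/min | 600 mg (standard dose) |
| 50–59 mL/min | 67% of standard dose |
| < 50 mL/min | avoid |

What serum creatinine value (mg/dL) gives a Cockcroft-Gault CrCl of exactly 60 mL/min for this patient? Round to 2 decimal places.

2.12 mg/dL

Standard dose requires CrCl ≥ 60 mL/min.
Set (140 − 35) × 102.5 × 0.85 / (72 × SCr) = 60
SCr = (140 − 35) × 102.5 × 0.85 / (72 × 60) = 2.118 mg/dL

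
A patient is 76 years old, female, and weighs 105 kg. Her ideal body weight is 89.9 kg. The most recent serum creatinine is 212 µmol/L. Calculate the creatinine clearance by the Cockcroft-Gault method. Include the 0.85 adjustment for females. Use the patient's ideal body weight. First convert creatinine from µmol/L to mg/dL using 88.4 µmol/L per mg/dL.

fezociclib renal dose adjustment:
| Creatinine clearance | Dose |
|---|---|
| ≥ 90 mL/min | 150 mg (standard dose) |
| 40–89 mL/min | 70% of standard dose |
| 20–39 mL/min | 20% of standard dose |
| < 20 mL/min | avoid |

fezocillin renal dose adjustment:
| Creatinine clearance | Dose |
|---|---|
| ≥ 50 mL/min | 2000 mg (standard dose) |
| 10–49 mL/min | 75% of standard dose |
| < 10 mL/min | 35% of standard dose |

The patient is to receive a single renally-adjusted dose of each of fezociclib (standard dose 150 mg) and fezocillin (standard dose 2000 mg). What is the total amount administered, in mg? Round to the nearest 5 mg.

SCr = 212 / 88.4 = 2.398 mg/dL
CrCl = (140 − 76) × 89.9 / (72 × 2.398) × 0.85 = 5753.6 / 172.66 × 0.85 ≈ 28.3 mL/min
CrCl ≈ 28 mL/min.
fezociclib: 20–39 mL/min → 20% of 150 mg = 30 mg.
fezocillin: 10–49 mL/min → 75% of 2000 mg = 1500 mg.
Total = 30 + 1500 = 1530 mg.

1530 mg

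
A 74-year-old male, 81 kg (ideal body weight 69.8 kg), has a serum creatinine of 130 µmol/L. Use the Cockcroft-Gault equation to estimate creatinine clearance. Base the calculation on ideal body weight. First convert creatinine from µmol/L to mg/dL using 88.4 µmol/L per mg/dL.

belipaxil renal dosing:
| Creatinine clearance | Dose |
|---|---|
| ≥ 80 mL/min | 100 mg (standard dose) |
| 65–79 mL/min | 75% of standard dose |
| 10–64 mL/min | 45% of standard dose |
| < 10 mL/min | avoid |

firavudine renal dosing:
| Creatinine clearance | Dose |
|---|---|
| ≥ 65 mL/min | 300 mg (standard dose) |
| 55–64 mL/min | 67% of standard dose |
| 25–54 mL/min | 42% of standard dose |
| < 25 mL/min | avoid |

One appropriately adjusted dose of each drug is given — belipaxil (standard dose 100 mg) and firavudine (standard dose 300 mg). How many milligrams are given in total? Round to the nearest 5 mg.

170 mg

SCr = 130 / 88.4 = 1.471 mg/dL
CrCl = (140 − 74) × 69.8 / (72 × 1.471) = 4606.8 / 105.91 ≈ 43.5 mL/min
CrCl ≈ 44 mL/min.
belipaxil: 10–64 mL/min → 45% of 100 mg = 45 mg.
firavudine: 25–54 mL/min → 42% of 300 mg = 126 mg.
Total = 45 + 126 = 171 mg.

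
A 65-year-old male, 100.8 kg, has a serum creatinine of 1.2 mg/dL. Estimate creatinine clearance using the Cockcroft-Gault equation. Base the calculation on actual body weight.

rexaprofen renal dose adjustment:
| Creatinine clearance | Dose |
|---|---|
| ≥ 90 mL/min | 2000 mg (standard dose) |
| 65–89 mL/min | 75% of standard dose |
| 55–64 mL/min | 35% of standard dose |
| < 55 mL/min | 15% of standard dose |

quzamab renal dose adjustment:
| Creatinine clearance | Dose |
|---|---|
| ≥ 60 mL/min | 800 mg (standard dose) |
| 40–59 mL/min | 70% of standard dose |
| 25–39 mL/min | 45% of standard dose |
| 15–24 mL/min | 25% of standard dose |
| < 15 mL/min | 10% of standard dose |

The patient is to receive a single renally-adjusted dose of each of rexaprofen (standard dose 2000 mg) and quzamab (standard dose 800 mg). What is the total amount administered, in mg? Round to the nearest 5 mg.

2300 mg

CrCl = (140 − 65) × 100.8 / (72 × 1.2) = 7560.0 / 86.40 ≈ 87.5 mL/min
CrCl ≈ 88 mL/min.
rexaprofen: 65–89 mL/min → 75% of 2000 mg = 1500 mg.
quzamab: ≥ 60 mL/min → 100% of 800 mg = 800 mg.
Total = 1500 + 800 = 2300 mg.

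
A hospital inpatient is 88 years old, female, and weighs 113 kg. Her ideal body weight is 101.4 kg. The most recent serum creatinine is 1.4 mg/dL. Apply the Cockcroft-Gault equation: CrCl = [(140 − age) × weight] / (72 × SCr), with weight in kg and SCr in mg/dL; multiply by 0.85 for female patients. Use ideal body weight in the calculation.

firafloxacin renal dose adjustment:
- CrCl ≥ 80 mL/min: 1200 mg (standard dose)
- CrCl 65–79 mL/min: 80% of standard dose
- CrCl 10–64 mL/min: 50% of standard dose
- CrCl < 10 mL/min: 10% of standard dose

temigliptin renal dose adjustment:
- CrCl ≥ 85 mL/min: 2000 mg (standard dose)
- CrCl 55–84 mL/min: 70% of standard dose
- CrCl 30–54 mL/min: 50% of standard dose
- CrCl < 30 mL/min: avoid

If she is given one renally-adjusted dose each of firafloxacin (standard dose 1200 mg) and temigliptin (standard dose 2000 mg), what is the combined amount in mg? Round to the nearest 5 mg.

1600 mg

CrCl = (140 − 88) × 101.4 / (72 × 1.4) × 0.85 = 5272.8 / 100.80 × 0.85 ≈ 44.5 mL/min
CrCl ≈ 44 mL/min.
firafloxacin: 10–64 mL/min → 50% of 1200 mg = 600 mg.
temigliptin: 30–54 mL/min → 50% of 2000 mg = 1000 mg.
Total = 600 + 1000 = 1600 mg.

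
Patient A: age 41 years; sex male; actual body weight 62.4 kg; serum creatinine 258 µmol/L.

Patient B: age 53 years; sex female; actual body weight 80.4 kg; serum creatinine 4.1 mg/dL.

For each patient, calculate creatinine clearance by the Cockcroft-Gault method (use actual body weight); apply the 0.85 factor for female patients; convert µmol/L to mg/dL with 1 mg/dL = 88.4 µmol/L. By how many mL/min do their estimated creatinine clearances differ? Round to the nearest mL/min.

Patient A: SCr = 258 / 88.4 = 2.919 mg/dL
Patient A: CrCl = (140 − 41) × 62.4 / (72 × 2.919) = 6177.6 / 210.17 ≈ 29.4 mL/min
Patient B: CrCl = (140 − 53) × 80.4 / (72 × 4.1) × 0.85 = 6994.8 / 295.20 × 0.85 ≈ 20.1 mL/min
|29.4 − 20.1| = 9.3 mL/min

9 mL/min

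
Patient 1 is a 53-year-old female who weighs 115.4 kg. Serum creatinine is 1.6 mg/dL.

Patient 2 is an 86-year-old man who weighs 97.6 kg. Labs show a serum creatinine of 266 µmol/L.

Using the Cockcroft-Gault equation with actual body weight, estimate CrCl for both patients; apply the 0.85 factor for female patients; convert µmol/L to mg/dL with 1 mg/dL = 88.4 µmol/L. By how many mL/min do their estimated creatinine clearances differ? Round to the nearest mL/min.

50 mL/min

Patient 1: CrCl = (140 − 53) × 115.4 / (72 × 1.6) × 0.85 = 10039.8 / 115.20 × 0.85 ≈ 74.1 mL/min
Patient 2: SCr = 266 / 88.4 = 3.009 mg/dL
Patient 2: CrCl = (140 − 86) × 97.6 / (72 × 3.009) = 5270.4 / 216.65 ≈ 24.3 mL/min
|74.1 − 24.3| = 49.8 mL/min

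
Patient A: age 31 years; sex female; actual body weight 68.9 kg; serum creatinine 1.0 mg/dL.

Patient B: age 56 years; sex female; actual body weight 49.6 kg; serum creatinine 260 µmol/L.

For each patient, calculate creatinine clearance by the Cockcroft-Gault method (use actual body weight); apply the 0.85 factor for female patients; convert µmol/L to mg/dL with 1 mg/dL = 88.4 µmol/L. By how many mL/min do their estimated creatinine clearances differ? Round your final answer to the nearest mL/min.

72 mL/min

Patient A: CrCl = (140 − 31) × 68.9 / (72 × 1) × 0.85 = 7510.1 / 72.00 × 0.85 ≈ 88.7 mL/min
Patient B: SCr = 260 / 88.4 = 2.941 mg/dL
Patient B: CrCl = (140 − 56) × 49.6 / (72 × 2.941) × 0.85 = 4166.4 / 211.75 × 0.85 ≈ 16.7 mL/min
|88.7 − 16.7| = 72.0 mL/min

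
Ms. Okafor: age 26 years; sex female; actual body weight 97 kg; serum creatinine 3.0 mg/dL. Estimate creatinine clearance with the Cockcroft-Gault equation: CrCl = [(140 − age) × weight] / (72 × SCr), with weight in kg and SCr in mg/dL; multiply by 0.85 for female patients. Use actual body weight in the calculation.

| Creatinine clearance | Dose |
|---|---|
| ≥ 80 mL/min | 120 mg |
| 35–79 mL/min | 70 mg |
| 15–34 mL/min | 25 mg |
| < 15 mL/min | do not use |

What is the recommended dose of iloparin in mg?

70 mg

CrCl = (140 − 26) × 97 / (72 × 3) × 0.85 = 11058.0 / 216.00 × 0.85 ≈ 43.5 mL/min
CrCl ≈ 44 mL/min → bracket 35–79 mL/min.
Dose for this bracket: 70 mg.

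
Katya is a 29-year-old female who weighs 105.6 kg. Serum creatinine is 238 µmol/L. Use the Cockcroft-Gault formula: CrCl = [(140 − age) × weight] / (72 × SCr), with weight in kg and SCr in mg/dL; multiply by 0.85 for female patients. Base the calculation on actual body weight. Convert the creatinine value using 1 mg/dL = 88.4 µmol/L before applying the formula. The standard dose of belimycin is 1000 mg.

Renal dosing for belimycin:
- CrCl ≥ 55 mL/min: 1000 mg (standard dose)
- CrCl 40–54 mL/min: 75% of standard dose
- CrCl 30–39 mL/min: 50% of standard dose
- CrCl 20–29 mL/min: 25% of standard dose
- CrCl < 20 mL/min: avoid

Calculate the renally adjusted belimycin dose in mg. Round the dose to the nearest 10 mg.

750 mg

SCr = 238 / 88.4 = 2.692 mg/dL
CrCl = (140 − 29) × 105.6 / (72 × 2.692) × 0.85 = 11721.6 / 193.82 × 0.85 ≈ 51.4 mL/min
CrCl ≈ 51 mL/min → bracket 40–54 mL/min.
75% of 1000 mg = 750 mg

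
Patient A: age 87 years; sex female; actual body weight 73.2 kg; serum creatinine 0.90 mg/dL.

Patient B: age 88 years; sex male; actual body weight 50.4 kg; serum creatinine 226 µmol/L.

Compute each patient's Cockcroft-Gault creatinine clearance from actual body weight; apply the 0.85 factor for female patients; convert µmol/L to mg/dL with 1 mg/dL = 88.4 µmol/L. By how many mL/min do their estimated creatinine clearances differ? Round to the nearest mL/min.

37 mL/min

Patient A: CrCl = (140 − 87) × 73.2 / (72 × 0.9) × 0.85 = 3879.6 / 64.80 × 0.85 ≈ 50.9 mL/min
Patient B: SCr = 226 / 88.4 = 2.557 mg/dL
Patient B: CrCl = (140 − 88) × 50.4 / (72 × 2.557) = 2620.8 / 184.10 ≈ 14.2 mL/min
|50.9 − 14.2| = 36.7 mL/min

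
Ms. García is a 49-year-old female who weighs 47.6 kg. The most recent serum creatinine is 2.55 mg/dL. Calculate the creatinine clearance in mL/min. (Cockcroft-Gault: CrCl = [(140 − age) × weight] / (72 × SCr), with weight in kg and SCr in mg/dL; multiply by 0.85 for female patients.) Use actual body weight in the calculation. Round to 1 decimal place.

20.1 mL/min

CrCl = (140 − 49) × 47.6 / (72 × 2.55) × 0.85 = 4331.6 / 183.60 × 0.85 ≈ 20.1 mL/min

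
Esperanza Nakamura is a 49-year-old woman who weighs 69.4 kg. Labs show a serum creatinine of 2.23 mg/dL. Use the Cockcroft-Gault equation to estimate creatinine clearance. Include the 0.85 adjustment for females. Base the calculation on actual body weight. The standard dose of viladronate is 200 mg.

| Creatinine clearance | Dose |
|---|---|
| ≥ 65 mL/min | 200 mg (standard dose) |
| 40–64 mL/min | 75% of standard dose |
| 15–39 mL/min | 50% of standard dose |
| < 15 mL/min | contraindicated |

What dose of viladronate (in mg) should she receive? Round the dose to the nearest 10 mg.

100 mg

CrCl = (140 − 49) × 69.4 / (72 × 2.23) × 0.85 = 6315.4 / 160.56 × 0.85 ≈ 33.4 mL/min
CrCl ≈ 33 mL/min → bracket 15–39 mL/min.
50% of 200 mg = 100 mg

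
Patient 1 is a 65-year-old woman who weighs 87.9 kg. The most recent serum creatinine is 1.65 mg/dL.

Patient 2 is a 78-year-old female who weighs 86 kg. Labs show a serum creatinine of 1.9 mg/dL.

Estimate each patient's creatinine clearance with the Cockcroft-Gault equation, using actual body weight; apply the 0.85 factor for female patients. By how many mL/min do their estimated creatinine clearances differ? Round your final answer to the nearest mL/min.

Patient 1: CrCl = (140 − 65) × 87.9 / (72 × 1.65) × 0.85 = 6592.5 / 118.80 × 0.85 ≈ 47.2 mL/min
Patient 2: CrCl = (140 − 78) × 86 / (72 × 1.9) × 0.85 = 5332.0 / 136.80 × 0.85 ≈ 33.1 mL/min
|47.2 − 33.1| = 14.1 mL/min

14 mL/min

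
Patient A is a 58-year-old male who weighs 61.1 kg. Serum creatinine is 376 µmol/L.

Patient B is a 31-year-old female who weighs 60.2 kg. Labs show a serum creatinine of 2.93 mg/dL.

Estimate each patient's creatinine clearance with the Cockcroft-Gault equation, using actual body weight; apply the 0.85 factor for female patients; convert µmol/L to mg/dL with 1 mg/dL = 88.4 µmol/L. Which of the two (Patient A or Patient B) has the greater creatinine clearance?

Patient A: SCr = 376 / 88.4 = 4.253 mg/dL
Patient A: CrCl = (140 − 58) × 61.1 / (72 × 4.253) = 5010.2 / 306.22 ≈ 16.4 mL/min
Patient B: CrCl = (140 − 31) × 60.2 / (72 × 2.93) × 0.85 = 6561.8 / 210.96 × 0.85 ≈ 26.4 mL/min
16.4 vs 26.4 mL/min → Patient B is higher.

Patient B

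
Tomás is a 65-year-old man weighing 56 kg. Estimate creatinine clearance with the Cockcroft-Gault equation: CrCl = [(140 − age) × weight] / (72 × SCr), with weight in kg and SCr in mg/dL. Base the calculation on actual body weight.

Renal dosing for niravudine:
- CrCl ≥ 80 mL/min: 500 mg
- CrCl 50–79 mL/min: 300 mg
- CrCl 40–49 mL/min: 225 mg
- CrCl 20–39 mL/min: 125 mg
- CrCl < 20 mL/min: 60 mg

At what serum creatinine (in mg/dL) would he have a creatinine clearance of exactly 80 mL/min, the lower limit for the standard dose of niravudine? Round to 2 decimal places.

0.73 mg/dL

Standard dose requires CrCl ≥ 80 mL/min.
Set (140 − 65) × 56 / (72 × SCr) = 80
SCr = (140 − 65) × 56 / (72 × 80) = 0.729 mg/dL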